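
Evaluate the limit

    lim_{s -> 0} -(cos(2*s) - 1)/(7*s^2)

2/7

Direct substitution gives 0/0.
Apply L'Hôpital: lim (-2*sin(2*s))/(-14*s), still 0/0.
After 2 applications of L'Hôpital's rule the quotient is (-4*cos(2*s))/(-14); substituting s = 0 gives 2/7.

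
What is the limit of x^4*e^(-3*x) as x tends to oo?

Write as x^4/e^{3x}, an ∞/∞ form.
Exponential growth dominates any polynomial, so repeated L'Hôpital (or the standard result) gives 0.

0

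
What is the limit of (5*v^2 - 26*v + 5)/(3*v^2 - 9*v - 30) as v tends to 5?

8/7

Direct substitution gives 0/0, so factor. Both numerator and denominator have (v - 5) as a factor.
After cancelling, the expression reduces to (5*v - 1)/(3*v + 6).
Substituting v = 5 gives 8/7.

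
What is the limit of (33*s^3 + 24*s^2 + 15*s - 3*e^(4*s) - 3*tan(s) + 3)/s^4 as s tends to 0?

-32

Substitution gives 0/0; apply L'Hôpital's rule 4 times.
After differentiating numerator and denominator 4 times the quotient is (-768*e^(4*s) - 72*tan(s)^5 - 120*tan(s)^3 - 48*tan(s))/(24); at s = 0 this is -32.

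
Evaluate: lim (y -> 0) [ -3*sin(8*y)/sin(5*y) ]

Substitution gives 0/0.
Divide numerator and denominator by y: sin(8y)/y → 8 and sin(5y)/y → 5, so the limit is -3·8/5 = -24/5.

-24/5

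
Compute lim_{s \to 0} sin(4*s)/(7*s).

Substitution gives 0/0.
Write it as (4/7)·sin(4s)/(4s); since sin(u)/u → 1, the limit is 4/7.

4/7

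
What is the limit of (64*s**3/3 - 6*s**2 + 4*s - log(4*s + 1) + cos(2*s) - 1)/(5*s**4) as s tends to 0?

194/15

Substitution gives 0/0; apply L'Hôpital's rule 4 times.
After differentiating numerator and denominator 4 times the quotient is (16*cos(2*s) + 1536/(4*s + 1)^4)/(120); at s = 0 this is 194/15.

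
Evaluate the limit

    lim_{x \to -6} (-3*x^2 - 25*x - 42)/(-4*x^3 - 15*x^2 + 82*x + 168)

-11/170

At x = -6 both the top and bottom vanish — a removable singularity. Factoring out (x + 6) from each leaves (-3*x - 7)/(-4*x^2 + 9*x + 28), which at x = -6 equals -11/170.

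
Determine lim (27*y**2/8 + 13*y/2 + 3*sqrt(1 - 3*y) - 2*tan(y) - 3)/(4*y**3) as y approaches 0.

Substitution gives 0/0; apply L'Hôpital's rule 3 times.
After differentiating numerator and denominator 3 times the quotient is (8/cos(y)^2 - 12/cos(y)^4 - 243/(8*(1 - 3*y)^(5/2)))/(24); at y = 0 this is -275/192.

-275/192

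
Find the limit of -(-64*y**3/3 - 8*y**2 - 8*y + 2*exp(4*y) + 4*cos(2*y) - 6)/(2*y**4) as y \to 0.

-12

Substitution gives 0/0; apply L'Hôpital's rule 4 times.
After differentiating numerator and denominator 4 times the quotient is (512*e^(4*y) + 64*cos(2*y))/(-48); at y = 0 this is -12.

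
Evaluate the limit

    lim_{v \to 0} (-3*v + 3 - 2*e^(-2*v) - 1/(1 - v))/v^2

Substitution gives 0/0; apply L'Hôpital's rule 2 times.
After differentiating numerator and denominator 2 times the quotient is (-8*e^(-2*v) + 2/(v - 1)^3)/(2); at v = 0 this is -5.

-5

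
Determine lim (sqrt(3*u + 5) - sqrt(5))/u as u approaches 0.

Substitution gives 0/0. Multiply numerator and denominator by the conjugate √(5 + 3u) + √5.
The numerator becomes (5 + 3u) − 5 = 3u, so the expression simplifies to 3/(√(5 + 3u) + √5).
Letting u → 0 gives 3/(2√5) = 3*√(5)/10.

3*√(5)/10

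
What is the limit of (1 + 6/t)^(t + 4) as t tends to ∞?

Write it as [(1 + 6/t)^t]^(1) · (1 + 6/t)^(4). The bracketed term tends to e^(6) and the second factor to 1, so the limit is e^(6).

e^(6)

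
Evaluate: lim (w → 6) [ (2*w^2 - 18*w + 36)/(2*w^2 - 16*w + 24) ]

3/4

Since w = 6 makes numerator and denominator zero, (w - 6) divides both.
Cancelling it gives (2*w - 6)/(2*w - 4); now plug in w = 6 to get 3/4.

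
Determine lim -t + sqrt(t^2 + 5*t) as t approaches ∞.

5/2

This has the form ∞ − ∞. Multiply and divide by the conjugate √(t^2 + 5*t) + t.
That gives (5t) / (√(t^2 + 5*t) + t).
Divide numerator and denominator by t: the limit is 5/(2·1) = 5/2.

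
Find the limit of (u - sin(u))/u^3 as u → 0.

1/6

Direct substitution gives 0/0.
Apply L'Hôpital: lim (1 - cos(u))/(3*u^2), still 0/0.
Apply L'Hôpital: lim (sin(u))/(6*u), still 0/0.
After 3 applications of L'Hôpital's rule the quotient is (cos(u))/(6); substituting u = 0 gives 1/6.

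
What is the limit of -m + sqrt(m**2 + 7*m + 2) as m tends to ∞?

An ∞ − ∞ form. Rationalising with the conjugate, the difference becomes (7m + 2) / (√(m^2 + 7*m + 2) + m).
For large m the denominator behaves like 2·m, so the quotient tends to 7/2 = 7/2.

7/2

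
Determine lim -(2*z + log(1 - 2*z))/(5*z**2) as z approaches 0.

2/5

Direct substitution gives 0/0.
Apply L'Hôpital: lim (2 - 2/(1 - 2*z))/(-10*z), still 0/0.
After 2 applications of L'Hôpital's rule the quotient is (-4/(1 - 2*z)^2)/(-10); substituting z = 0 gives 2/5.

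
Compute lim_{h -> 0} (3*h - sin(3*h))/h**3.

9/2

Direct substitution gives 0/0.
Apply L'Hôpital: lim (3 - 3*cos(3*h))/(3*h^2), still 0/0.
Apply L'Hôpital: lim (9*sin(3*h))/(6*h), still 0/0.
After 3 applications of L'Hôpital's rule the quotient is (27*cos(3*h))/(6); substituting h = 0 gives 9/2.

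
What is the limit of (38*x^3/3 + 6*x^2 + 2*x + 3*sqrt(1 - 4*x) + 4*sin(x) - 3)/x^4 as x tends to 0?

-30

Substitution gives 0/0; apply L'Hôpital's rule 4 times.
After differentiating numerator and denominator 4 times the quotient is (4*sin(x) - 720/(1 - 4*x)^(7/2))/(24); at x = 0 this is -30.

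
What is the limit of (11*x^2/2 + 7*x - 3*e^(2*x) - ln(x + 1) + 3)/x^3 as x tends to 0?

Substitution gives 0/0 (the numerator vanishes to order 3).
Expand each term to order x^3: the coefficient of x^3 in -3·e^(2x) is -4 and in −ln(1 + x) is -1/3.
Lower-order terms cancel with the polynomial part, so the numerator is (-13/3)·x^3 + o(x^3), and the limit is (-13/3)/(1) = -13/3.

-13/3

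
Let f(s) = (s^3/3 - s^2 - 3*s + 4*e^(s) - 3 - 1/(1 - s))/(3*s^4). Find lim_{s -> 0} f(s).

-5/18

Substitution gives 0/0 (the numerator vanishes to order 4).
Expand each term to order s^4: the coefficient of s^4 in −1/(1 - s) is -1 and in 4·e^(s) is 1/6.
Lower-order terms cancel with the polynomial part, so the numerator is (-5/6)·s^4 + o(s^4), and the limit is (-5/6)/(3) = -5/18.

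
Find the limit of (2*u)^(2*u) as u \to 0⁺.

1

Base → 0⁺ and exponent → 0⁺: a 0^0 form.
Take logs: 2u·ln(2u). This is 0·(−∞); rewriting as ln(2u)/(1/(2u)) and applying L'Hôpital gives 0.
Hence the limit is e^0 = 1.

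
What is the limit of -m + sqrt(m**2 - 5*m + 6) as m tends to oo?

This has the form ∞ − ∞. Multiply and divide by the conjugate √(m^2 - 5*m + 6) + m.
That gives (-5m + 6) / (√(m^2 - 5*m + 6) + m).
Divide numerator and denominator by m: the limit is -5/(2·1) = -5/2.

-5/2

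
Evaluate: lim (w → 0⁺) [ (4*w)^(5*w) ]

1

Base → 0⁺ and exponent → 0⁺: a 0^0 form.
Take logs: 5w·ln(4w). This is 0·(−∞); rewriting as ln(4w)/(1/(5w)) and applying L'Hôpital gives 0.
Hence the limit is e^0 = 1.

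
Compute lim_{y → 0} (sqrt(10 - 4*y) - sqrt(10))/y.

-√(10)/5

A 0/0 form; rationalise with √(10 - 4y) + √10. This collapses the numerator to -4y, leaving -4/(√(10 - 4y) + √10) → -4/(2√10) = -√(10)/5.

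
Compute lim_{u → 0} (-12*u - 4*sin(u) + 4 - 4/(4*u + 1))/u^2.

-64

Substitution gives 0/0; apply L'Hôpital's rule 2 times.
After differentiating numerator and denominator 2 times the quotient is (4*sin(u) - 128/(4*u + 1)^3)/(2); at u = 0 this is -64.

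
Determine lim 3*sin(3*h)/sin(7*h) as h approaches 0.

9/7

Substitution gives 0/0.
Divide numerator and denominator by h: sin(3h)/h → 3 and sin(7h)/h → 7, so the limit is 3·3/7 = 9/7.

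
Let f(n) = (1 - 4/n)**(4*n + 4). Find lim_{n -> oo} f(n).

e^(-16)

Let L be the limit and take ln: ln L = lim (4n + 4)·ln(1 - 4/n) = lim (4n + 4)·(-4/n + O(1/n²)) = -16.
Hence L = e^(-16).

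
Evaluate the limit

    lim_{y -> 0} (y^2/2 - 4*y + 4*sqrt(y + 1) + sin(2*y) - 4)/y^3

-13/12

Substitution gives 0/0 (the numerator vanishes to order 3).
Expand each term to order y^3: the coefficient of y^3 in sin(2y) is -4/3 and in 4·√(1 + y) is 1/4.
Lower-order terms cancel with the polynomial part, so the numerator is (-13/12)·y^3 + o(y^3), and the limit is (-13/12)/(1) = -13/12.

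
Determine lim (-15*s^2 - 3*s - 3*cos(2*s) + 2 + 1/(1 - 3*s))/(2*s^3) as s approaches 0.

27/2

Substitution gives 0/0; apply L'Hôpital's rule 3 times.
After differentiating numerator and denominator 3 times the quotient is (-24*sin(2*s) + 162/(3*s - 1)^4)/(12); at s = 0 this is 27/2.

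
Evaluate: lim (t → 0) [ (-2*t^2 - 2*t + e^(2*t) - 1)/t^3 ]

4/3

Direct substitution gives 0/0.
Apply L'Hôpital: lim (-4*t + 2*e^(2*t) - 2)/(3*t^2), still 0/0.
Apply L'Hôpital: lim (4*e^(2*t) - 4)/(6*t), still 0/0.
After 3 applications of L'Hôpital's rule the quotient is (8*e^(2*t))/(6); substituting t = 0 gives 4/3.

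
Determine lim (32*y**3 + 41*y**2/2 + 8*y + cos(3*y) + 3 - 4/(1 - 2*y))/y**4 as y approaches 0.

-485/8

Substitution gives 0/0 (the numerator vanishes to order 4).
Expand each term to order y^4: the coefficient of y^4 in cos(3y) is 27/8 and in -4·1/(1 - 2y) is -64.
Lower-order terms cancel with the polynomial part, so the numerator is (-485/8)·y^4 + o(y^4), and the limit is (-485/8)/(1) = -485/8.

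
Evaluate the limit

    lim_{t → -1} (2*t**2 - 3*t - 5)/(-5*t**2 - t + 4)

Since t = -1 makes numerator and denominator zero, (t + 1) divides both.
Cancelling it gives (2*t - 5)/(4 - 5*t); now plug in t = -1 to get -7/9.

-7/9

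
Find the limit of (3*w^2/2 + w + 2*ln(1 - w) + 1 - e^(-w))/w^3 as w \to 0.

Substitution gives 0/0 (the numerator vanishes to order 3).
Expand each term to order w^3: the coefficient of w^3 in −e^(-w) is 1/6 and in 2·ln(1 - w) is -2/3.
Lower-order terms cancel with the polynomial part, so the numerator is (-1/2)·w^3 + o(w^3), and the limit is (-1/2)/(1) = -1/2.

-1/2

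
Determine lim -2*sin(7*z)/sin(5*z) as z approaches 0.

-14/5

Substitution gives 0/0.
Divide numerator and denominator by z: sin(7z)/z → 7 and sin(5z)/z → 5, so the limit is -2·7/5 = -14/5.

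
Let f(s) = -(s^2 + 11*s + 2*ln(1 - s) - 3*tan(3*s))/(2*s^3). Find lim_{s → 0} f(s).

83/6

Substitution gives 0/0; apply L'Hôpital's rule 3 times.
After differentiating numerator and denominator 3 times the quotient is (2*(324*(s - 1)^3*(cos(6*s) - 2)/(cos(6*s) + 1)^2 + 2)/(s - 1)^3)/(-12); at s = 0 this is 83/6.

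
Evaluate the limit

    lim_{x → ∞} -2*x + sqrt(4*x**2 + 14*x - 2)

An ∞ − ∞ form. Rationalising with the conjugate, the difference becomes (14x - 2) / (√(4*x^2 + 14*x - 2) + 2x).
For large x the denominator behaves like 2·2x, so the quotient tends to 14/4 = 7/2.

7/2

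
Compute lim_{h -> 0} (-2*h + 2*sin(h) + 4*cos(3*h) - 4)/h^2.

-18

Substitution gives 0/0; apply L'Hôpital's rule 2 times.
After differentiating numerator and denominator 2 times the quotient is (-2*sin(h) - 36*cos(3*h))/(2); at h = 0 this is -18.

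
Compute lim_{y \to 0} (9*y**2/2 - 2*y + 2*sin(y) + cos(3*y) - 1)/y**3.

-1/3

Substitution gives 0/0 (the numerator vanishes to order 3).
Expand each term to order y^3: the coefficient of y^3 in cos(3y) is 0 and in 2·sin(y) is -1/3.
Lower-order terms cancel with the polynomial part, so the numerator is (-1/3)·y^3 + o(y^3), and the limit is (-1/3)/(1) = -1/3.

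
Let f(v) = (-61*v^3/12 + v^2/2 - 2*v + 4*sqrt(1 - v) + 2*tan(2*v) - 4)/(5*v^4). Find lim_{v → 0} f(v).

-1/32

Substitution gives 0/0 (the numerator vanishes to order 4).
Expand each term to order v^4: the coefficient of v^4 in 4·√(1 - v) is -5/32 and in 2·tan(2v) is 0.
Lower-order terms cancel with the polynomial part, so the numerator is (-5/32)·v^4 + o(v^4), and the limit is (-5/32)/(5) = -1/32.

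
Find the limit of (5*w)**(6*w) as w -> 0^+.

1

Base → 0⁺ and exponent → 0⁺: a 0^0 form.
Take logs: 6w·ln(5w). This is 0·(−∞); rewriting as ln(5w)/(1/(6w)) and applying L'Hôpital gives 0.
Hence the limit is e^0 = 1.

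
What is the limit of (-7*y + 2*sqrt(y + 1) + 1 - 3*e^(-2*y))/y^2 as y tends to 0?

Substitution gives 0/0 (the numerator vanishes to order 2).
Expand each term to order y^2: the coefficient of y^2 in -3·e^(-2y) is -6 and in 2·√(1 + y) is -1/4.
Lower-order terms cancel with the polynomial part, so the numerator is (-25/4)·y^2 + o(y^2), and the limit is (-25/4)/(1) = -25/4.

-25/4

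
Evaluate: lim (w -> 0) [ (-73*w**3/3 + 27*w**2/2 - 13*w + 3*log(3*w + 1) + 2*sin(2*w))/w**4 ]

-243/4

Substitution gives 0/0 (the numerator vanishes to order 4).
Expand each term to order w^4: the coefficient of w^4 in 2·sin(2w) is 0 and in 3·ln(1 + 3w) is -243/4.
Lower-order terms cancel with the polynomial part, so the numerator is (-243/4)·w^4 + o(w^4), and the limit is (-243/4)/(1) = -243/4.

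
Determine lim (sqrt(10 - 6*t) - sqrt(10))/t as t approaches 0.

-3*√(10)/10

A 0/0 form; rationalise with √(10 - 6t) + √10. This collapses the numerator to -6t, leaving -6/(√(10 - 6t) + √10) → -6/(2√10) = -3*√(10)/10.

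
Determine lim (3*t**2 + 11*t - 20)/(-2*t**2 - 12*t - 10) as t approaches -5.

Since t = -5 makes numerator and denominator zero, (t + 5) divides both.
Cancelling it gives (3*t - 4)/(-2*t - 2); now plug in t = -5 to get -19/8.

-19/8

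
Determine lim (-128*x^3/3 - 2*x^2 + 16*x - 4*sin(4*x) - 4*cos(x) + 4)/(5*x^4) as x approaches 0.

-1/30

Substitution gives 0/0; apply L'Hôpital's rule 4 times.
After differentiating numerator and denominator 4 times the quotient is (-1024*sin(4*x) - 4*cos(x))/(120); at x = 0 this is -1/30.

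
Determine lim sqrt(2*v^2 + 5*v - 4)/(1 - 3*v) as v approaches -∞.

For large |v|, √(2*v^2 + 5*v - 4) ≈ √2·|v| and the denominator ≈ -3v.
Since v → −∞, |v| = −v, giving −√2/(-3) = √(2)/3.

√(2)/3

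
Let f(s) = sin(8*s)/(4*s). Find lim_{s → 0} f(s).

2

Substitution gives 0/0.
Write it as (8/4)·sin(8s)/(8s); since sin(u)/u → 1, the limit is 2.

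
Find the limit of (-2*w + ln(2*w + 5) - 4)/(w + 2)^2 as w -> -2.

Direct substitution gives 0/0.
Apply L'Hôpital: lim (-2 + 2/(2*w + 5))/(2*w + 4), still 0/0.
After 2 applications of L'Hôpital's rule the quotient is (-4/(2*w + 5)^2)/(2); substituting w = -2 gives -2.

-2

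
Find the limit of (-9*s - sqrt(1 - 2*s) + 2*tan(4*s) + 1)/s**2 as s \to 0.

1/2

Substitution gives 0/0; apply L'Hôpital's rule 2 times.
After differentiating numerator and denominator 2 times the quotient is (64*tan(4*s)/cos(4*s)^2 + (1 - 2*s)^(-3/2))/(2); at s = 0 this is 1/2.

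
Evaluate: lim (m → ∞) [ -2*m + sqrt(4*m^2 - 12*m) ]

This has the form ∞ − ∞. Multiply and divide by the conjugate √(4*m^2 - 12*m) + 2m.
That gives (-12m) / (√(4*m^2 - 12*m) + 2m).
Divide numerator and denominator by m: the limit is -12/(2·2) = -3.

-3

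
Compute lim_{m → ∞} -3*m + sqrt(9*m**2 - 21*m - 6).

-7/2

This has the form ∞ − ∞. Multiply and divide by the conjugate √(9*m^2 - 21*m - 6) + 3m.
That gives (-21m - 6) / (√(9*m^2 - 21*m - 6) + 3m).
Divide numerator and denominator by m: the limit is -21/(2·3) = -7/2.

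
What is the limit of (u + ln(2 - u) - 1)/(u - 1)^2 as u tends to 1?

Direct substitution gives 0/0.
Apply L'Hôpital: lim (1 - 1/(2 - u))/(2*u - 2), still 0/0.
After 2 applications of L'Hôpital's rule the quotient is (-1/(2 - u)^2)/(2); substituting u = 1 gives -1/2.

-1/2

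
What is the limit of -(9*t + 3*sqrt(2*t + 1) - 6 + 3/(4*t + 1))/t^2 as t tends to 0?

Substitution gives 0/0 (the numerator vanishes to order 2).
Expand each term to order t^2: the coefficient of t^2 in 3·√(1 + 2t) is -3/2 and in 3·1/(1 + 4t) is 48.
Lower-order terms cancel with the polynomial part, so the numerator is (93/2)·t^2 + o(t^2), and the limit is (93/2)/(-1) = -93/2.

-93/2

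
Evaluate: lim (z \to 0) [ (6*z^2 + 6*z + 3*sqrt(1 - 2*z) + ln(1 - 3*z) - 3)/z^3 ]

-21/2

Substitution gives 0/0; apply L'Hôpital's rule 3 times.
After differentiating numerator and denominator 3 times the quotient is (54/(3*z - 1)^3 - 9/(1 - 2*z)^(5/2))/(6); at z = 0 this is -21/2.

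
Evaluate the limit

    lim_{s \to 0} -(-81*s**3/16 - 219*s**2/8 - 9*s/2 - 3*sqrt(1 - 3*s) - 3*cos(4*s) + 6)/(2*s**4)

2881/256

Substitution gives 0/0 (the numerator vanishes to order 4).
Expand each term to order s^4: the coefficient of s^4 in -3·√(1 - 3s) is 1215/128 and in -3·cos(4s) is -32.
Lower-order terms cancel with the polynomial part, so the numerator is (-2881/128)·s^4 + o(s^4), and the limit is (-2881/128)/(-2) = 2881/256.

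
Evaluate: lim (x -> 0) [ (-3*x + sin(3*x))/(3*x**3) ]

Direct substitution gives 0/0.
Apply L'Hôpital: lim (3*cos(3*x) - 3)/(9*x^2), still 0/0.
Apply L'Hôpital: lim (-9*sin(3*x))/(18*x), still 0/0.
After 3 applications of L'Hôpital's rule the quotient is (-27*cos(3*x))/(18); substituting x = 0 gives -3/2.

-3/2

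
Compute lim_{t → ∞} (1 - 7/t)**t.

e^(-7)

Let L be the limit and take ln: ln L = lim (t)·ln(1 - 7/t) = lim (t)·(-7/t + O(1/t²)) = -7.
Hence L = e^(-7).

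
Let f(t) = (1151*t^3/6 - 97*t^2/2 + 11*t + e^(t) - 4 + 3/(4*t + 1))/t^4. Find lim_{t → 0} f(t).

Substitution gives 0/0 (the numerator vanishes to order 4).
Expand each term to order t^4: the coefficient of t^4 in 3·1/(1 + 4t) is 768 and in e^(t) is 1/24.
Lower-order terms cancel with the polynomial part, so the numerator is (18433/24)·t^4 + o(t^4), and the limit is (18433/24)/(1) = 18433/24.

18433/24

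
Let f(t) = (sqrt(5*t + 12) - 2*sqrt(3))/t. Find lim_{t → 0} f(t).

5*√(3)/12

Substitution gives 0/0. Multiply numerator and denominator by the conjugate √(12 + 5t) + √12.
The numerator becomes (12 + 5t) − 12 = 5t, so the expression simplifies to 5/(√(12 + 5t) + √12).
Letting t → 0 gives 5/(2√12) = 5*√(3)/12.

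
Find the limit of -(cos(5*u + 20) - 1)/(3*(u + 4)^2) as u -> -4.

Direct substitution gives 0/0.
Apply L'Hôpital: lim (-5*sin(5*u + 20))/(-6*u - 24), still 0/0.
After 2 applications of L'Hôpital's rule the quotient is (-25*cos(5*u + 20))/(-6); substituting u = -4 gives 25/6.

25/6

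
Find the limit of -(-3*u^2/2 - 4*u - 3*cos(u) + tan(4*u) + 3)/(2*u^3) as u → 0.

Substitution gives 0/0 (the numerator vanishes to order 3).
Expand each term to order u^3: the coefficient of u^3 in tan(4u) is 64/3 and in -3·cos(u) is 0.
Lower-order terms cancel with the polynomial part, so the numerator is (64/3)·u^3 + o(u^3), and the limit is (64/3)/(-2) = -32/3.

-32/3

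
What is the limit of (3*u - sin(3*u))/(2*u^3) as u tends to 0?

9/4

Direct substitution gives 0/0.
Apply L'Hôpital: lim (3 - 3*cos(3*u))/(6*u^2), still 0/0.
Apply L'Hôpital: lim (9*sin(3*u))/(12*u), still 0/0.
After 3 applications of L'Hôpital's rule the quotient is (27*cos(3*u))/(12); substituting u = 0 gives 9/4.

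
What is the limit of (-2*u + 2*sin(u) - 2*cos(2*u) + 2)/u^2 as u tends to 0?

Substitution gives 0/0; apply L'Hôpital's rule 2 times.
After differentiating numerator and denominator 2 times the quotient is (-2*sin(u) + 8*cos(2*u))/(2); at u = 0 this is 4.

4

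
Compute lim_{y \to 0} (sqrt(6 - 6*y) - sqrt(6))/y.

-√(6)/2

Substitution gives 0/0. Multiply numerator and denominator by the conjugate √(6 - 6y) + √6.
The numerator becomes (6 - 6y) − 6 = -6y, so the expression simplifies to -6/(√(6 - 6y) + √6).
Letting y → 0 gives -6/(2√6) = -√(6)/2.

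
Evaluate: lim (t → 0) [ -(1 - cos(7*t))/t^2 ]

-49/2

Substitution gives 0/0.
Use (1 − cos u)/u² → 1/2 with u = 7t: the limit is 7²/(2·(-1)) = -49/2.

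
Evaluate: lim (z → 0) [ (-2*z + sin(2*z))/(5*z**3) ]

Direct substitution gives 0/0.
Apply L'Hôpital: lim (2*cos(2*z) - 2)/(15*z^2), still 0/0.
Apply L'Hôpital: lim (-4*sin(2*z))/(30*z), still 0/0.
After 3 applications of L'Hôpital's rule the quotient is (-8*cos(2*z))/(30); substituting z = 0 gives -4/15.

-4/15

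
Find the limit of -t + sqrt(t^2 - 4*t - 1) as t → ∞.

This has the form ∞ − ∞. Multiply and divide by the conjugate √(t^2 - 4*t - 1) + t.
That gives (-4t - 1) / (√(t^2 - 4*t - 1) + t).
Divide numerator and denominator by t: the limit is -4/(2·1) = -2.

-2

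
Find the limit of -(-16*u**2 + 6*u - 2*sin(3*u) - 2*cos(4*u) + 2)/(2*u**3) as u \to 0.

-9/2

Substitution gives 0/0; apply L'Hôpital's rule 3 times.
After differentiating numerator and denominator 3 times the quotient is (-128*sin(4*u) + 54*cos(3*u))/(-12); at u = 0 this is -9/2.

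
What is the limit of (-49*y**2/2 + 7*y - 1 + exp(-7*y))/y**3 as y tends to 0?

-343/6

Direct substitution gives 0/0.
Apply L'Hôpital: lim (-49*y + 7 - 7*e^(-7*y))/(3*y^2), still 0/0.
Apply L'Hôpital: lim (-49 + 49*e^(-7*y))/(6*y), still 0/0.
After 3 applications of L'Hôpital's rule the quotient is (-343*e^(-7*y))/(6); substituting y = 0 gives -343/6.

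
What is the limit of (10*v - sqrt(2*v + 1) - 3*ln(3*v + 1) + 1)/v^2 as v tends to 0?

14

Substitution gives 0/0 (the numerator vanishes to order 2).
Expand each term to order v^2: the coefficient of v^2 in −√(1 + 2v) is 1/2 and in -3·ln(1 + 3v) is 27/2.
Lower-order terms cancel with the polynomial part, so the numerator is (14)·v^2 + o(v^2), and the limit is (14)/(1) = 14.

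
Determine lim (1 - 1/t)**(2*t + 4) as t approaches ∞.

e^(-2)

Write it as [(1 - 1/t)^t]^(2) · (1 - 1/t)^(4). The bracketed term tends to e^(-1) and the second factor to 1, so the limit is e^(-2).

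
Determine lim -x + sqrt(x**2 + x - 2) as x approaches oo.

1/2

This has the form ∞ − ∞. Multiply and divide by the conjugate √(x^2 + x - 2) + x.
That gives (x - 2) / (√(x^2 + x - 2) + x).
Divide numerator and denominator by x: the limit is 1/(2·1) = 1/2.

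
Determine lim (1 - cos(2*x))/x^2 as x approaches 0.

2

Substitution gives 0/0.
Use (1 − cos u)/u² → 1/2 with u = 2x: the limit is 2²/(2·1) = 2.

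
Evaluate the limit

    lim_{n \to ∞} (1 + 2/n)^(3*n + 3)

e^(6)

The base → 1 and the exponent → ∞: a 1^∞ form.
Take logarithms: (3n + 3)·ln(1 + 2/n). Since ln(1+u) ~ u for small u, this behaves like (3n)·(2/n) → 6.
So the limit is e^(6).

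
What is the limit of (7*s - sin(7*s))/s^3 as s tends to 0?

343/6

Direct substitution gives 0/0.
Apply L'Hôpital: lim (7 - 7*cos(7*s))/(3*s^2), still 0/0.
Apply L'Hôpital: lim (49*sin(7*s))/(6*s), still 0/0.
After 3 applications of L'Hôpital's rule the quotient is (343*cos(7*s))/(6); substituting s = 0 gives 343/6.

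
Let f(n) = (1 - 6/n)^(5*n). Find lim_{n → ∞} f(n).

The base → 1 and the exponent → ∞: a 1^∞ form.
Take logarithms: (5n)·ln(1 - 6/n). Since ln(1+u) ~ u for small u, this behaves like (5n)·(-6/n) → -30.
So the limit is e^(-30).

e^(-30)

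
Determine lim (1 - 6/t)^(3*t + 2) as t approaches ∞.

e^(-18)

Let L be the limit and take ln: ln L = lim (3t + 2)·ln(1 - 6/t) = lim (3t + 2)·(-6/t + O(1/t²)) = -18.
Hence L = e^(-18).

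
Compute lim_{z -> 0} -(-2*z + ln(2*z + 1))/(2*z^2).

1

Direct substitution gives 0/0.
Apply L'Hôpital: lim (-2 + 2/(2*z + 1))/(-4*z), still 0/0.
After 2 applications of L'Hôpital's rule the quotient is (-4/(2*z + 1)^2)/(-4); substituting z = 0 gives 1.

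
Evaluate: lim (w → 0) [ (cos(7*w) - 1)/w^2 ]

Direct substitution gives 0/0.
Apply L'Hôpital: lim (-7*sin(7*w))/(2*w), still 0/0.
After 2 applications of L'Hôpital's rule the quotient is (-49*cos(7*w))/(2); substituting w = 0 gives -49/2.

-49/2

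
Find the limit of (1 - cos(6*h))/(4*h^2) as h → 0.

Substitution gives 0/0.
Use (1 − cos u)/u² → 1/2 with u = 6h: the limit is 6²/(2·4) = 9/2.

9/2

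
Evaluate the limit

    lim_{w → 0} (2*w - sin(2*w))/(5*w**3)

Direct substitution gives 0/0.
Apply L'Hôpital: lim (2 - 2*cos(2*w))/(15*w^2), still 0/0.
Apply L'Hôpital: lim (4*sin(2*w))/(30*w), still 0/0.
After 3 applications of L'Hôpital's rule the quotient is (8*cos(2*w))/(30); substituting w = 0 gives 4/15.

4/15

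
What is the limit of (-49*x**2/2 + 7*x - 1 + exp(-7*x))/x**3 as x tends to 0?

-343/6

Direct substitution gives 0/0.
Apply L'Hôpital: lim (-49*x + 7 - 7*e^(-7*x))/(3*x^2), still 0/0.
Apply L'Hôpital: lim (-49 + 49*e^(-7*x))/(6*x), still 0/0.
After 3 applications of L'Hôpital's rule the quotient is (-343*e^(-7*x))/(6); substituting x = 0 gives -343/6.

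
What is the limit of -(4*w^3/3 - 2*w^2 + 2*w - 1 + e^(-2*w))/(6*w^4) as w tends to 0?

-1/9

Direct substitution gives 0/0.
Apply L'Hôpital: lim (4*w^2 - 4*w + 2 - 2*e^(-2*w))/(-24*w^3), still 0/0.
Apply L'Hôpital: lim (8*w - 4 + 4*e^(-2*w))/(-72*w^2), still 0/0.
Apply L'Hôpital: lim (8 - 8*e^(-2*w))/(-144*w), still 0/0.
After 4 applications of L'Hôpital's rule the quotient is (16*e^(-2*w))/(-144); substituting w = 0 gives -1/9.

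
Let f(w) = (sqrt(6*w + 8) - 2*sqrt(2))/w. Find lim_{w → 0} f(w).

3*√(2)/4

Substitution gives 0/0. Multiply numerator and denominator by the conjugate √(8 + 6w) + √8.
The numerator becomes (8 + 6w) − 8 = 6w, so the expression simplifies to 6/(√(8 + 6w) + √8).
Letting w → 0 gives 6/(2√8) = 3*√(2)/4.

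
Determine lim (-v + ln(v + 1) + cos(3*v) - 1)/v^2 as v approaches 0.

Substitution gives 0/0; apply L'Hôpital's rule 2 times.
After differentiating numerator and denominator 2 times the quotient is (-9*cos(3*v) - 1/(v + 1)^2)/(2); at v = 0 this is -5.

-5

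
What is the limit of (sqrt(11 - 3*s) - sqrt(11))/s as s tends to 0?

-3*√(11)/22

Substitution gives 0/0. Multiply numerator and denominator by the conjugate √(11 - 3s) + √11.
The numerator becomes (11 - 3s) − 11 = -3s, so the expression simplifies to -3/(√(11 - 3s) + √11).
Letting s → 0 gives -3/(2√11) = -3*√(11)/22.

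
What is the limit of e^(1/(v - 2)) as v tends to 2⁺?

∞

As v → 2⁺, 1/(v - 2) → +∞, so e^(1/(v - 2)) → ∞.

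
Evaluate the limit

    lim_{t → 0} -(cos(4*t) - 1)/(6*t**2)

Direct substitution gives 0/0.
Apply L'Hôpital: lim (-4*sin(4*t))/(-12*t), still 0/0.
After 2 applications of L'Hôpital's rule the quotient is (-16*cos(4*t))/(-12); substituting t = 0 gives 4/3.

4/3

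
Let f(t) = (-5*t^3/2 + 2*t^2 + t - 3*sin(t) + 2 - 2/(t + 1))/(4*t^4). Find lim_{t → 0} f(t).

-1/2

Substitution gives 0/0 (the numerator vanishes to order 4).
Expand each term to order t^4: the coefficient of t^4 in -3·sin(t) is 0 and in -2·1/(1 + t) is -2.
Lower-order terms cancel with the polynomial part, so the numerator is (-2)·t^4 + o(t^4), and the limit is (-2)/(4) = -1/2.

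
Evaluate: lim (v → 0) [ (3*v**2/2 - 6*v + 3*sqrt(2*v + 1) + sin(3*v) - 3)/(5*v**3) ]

Substitution gives 0/0 (the numerator vanishes to order 3).
Expand each term to order v^3: the coefficient of v^3 in sin(3v) is -9/2 and in 3·√(1 + 2v) is 3/2.
Lower-order terms cancel with the polynomial part, so the numerator is (-3)·v^3 + o(v^3), and the limit is (-3)/(5) = -3/5.

-3/5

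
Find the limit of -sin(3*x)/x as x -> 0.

Substitution gives 0/0.
Write it as (3/(-1))·sin(3x)/(3x); since sin(u)/u → 1, the limit is -3.

-3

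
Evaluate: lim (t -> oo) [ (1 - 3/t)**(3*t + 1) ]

e^(-9)

The base → 1 and the exponent → ∞: a 1^∞ form.
Take logarithms: (3t + 1)·ln(1 - 3/t). Since ln(1+u) ~ u for small u, this behaves like (3t)·(-3/t) → -9.
So the limit is e^(-9).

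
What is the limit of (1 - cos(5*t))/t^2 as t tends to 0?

25/2

Substitution gives 0/0.
Use (1 − cos u)/u² → 1/2 with u = 5t: the limit is 5²/(2·1) = 25/2.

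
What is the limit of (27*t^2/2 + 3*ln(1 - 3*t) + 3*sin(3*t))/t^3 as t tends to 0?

Substitution gives 0/0 (the numerator vanishes to order 3).
Expand each term to order t^3: the coefficient of t^3 in 3·ln(1 - 3t) is -27 and in 3·sin(3t) is -27/2.
Lower-order terms cancel with the polynomial part, so the numerator is (-81/2)·t^3 + o(t^3), and the limit is (-81/2)/(1) = -81/2.

-81/2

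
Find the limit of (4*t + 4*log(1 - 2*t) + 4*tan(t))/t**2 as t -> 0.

-8

Substitution gives 0/0; apply L'Hôpital's rule 2 times.
After differentiating numerator and denominator 2 times the quotient is (8*tan(t)/cos(t)^2 - 16/(2*t - 1)^2)/(2); at t = 0 this is -8.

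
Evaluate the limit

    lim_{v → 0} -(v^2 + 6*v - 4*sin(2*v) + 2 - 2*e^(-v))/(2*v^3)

Substitution gives 0/0 (the numerator vanishes to order 3).
Expand each term to order v^3: the coefficient of v^3 in -2·e^(-v) is 1/3 and in -4·sin(2v) is 16/3.
Lower-order terms cancel with the polynomial part, so the numerator is (17/3)·v^3 + o(v^3), and the limit is (17/3)/(-2) = -17/6.

-17/6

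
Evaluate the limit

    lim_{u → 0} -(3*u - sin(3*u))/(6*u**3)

Direct substitution gives 0/0.
Apply L'Hôpital: lim (3 - 3*cos(3*u))/(-18*u^2), still 0/0.
Apply L'Hôpital: lim (9*sin(3*u))/(-36*u), still 0/0.
After 3 applications of L'Hôpital's rule the quotient is (27*cos(3*u))/(-36); substituting u = 0 gives -3/4.

-3/4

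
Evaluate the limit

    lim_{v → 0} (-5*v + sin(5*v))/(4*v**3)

Direct substitution gives 0/0.
Apply L'Hôpital: lim (5*cos(5*v) - 5)/(12*v^2), still 0/0.
Apply L'Hôpital: lim (-25*sin(5*v))/(24*v), still 0/0.
After 3 applications of L'Hôpital's rule the quotient is (-125*cos(5*v))/(24); substituting v = 0 gives -125/24.

-125/24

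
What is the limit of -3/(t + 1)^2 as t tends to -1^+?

-∞

As t → -1⁺, (t + 1) → 0⁺, so (t + 1)^2 → 0⁺ and -3/(t + 1)^2 → -∞.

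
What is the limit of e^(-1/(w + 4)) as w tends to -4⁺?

As w → -4⁺, -1/(w + 4) → −∞, so e^(-1/(w + 4)) → 0.

0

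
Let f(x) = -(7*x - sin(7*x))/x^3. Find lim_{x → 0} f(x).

-343/6

Direct substitution gives 0/0.
Apply L'Hôpital: lim (7 - 7*cos(7*x))/(-3*x^2), still 0/0.
Apply L'Hôpital: lim (49*sin(7*x))/(-6*x), still 0/0.
After 3 applications of L'Hôpital's rule the quotient is (343*cos(7*x))/(-6); substituting x = 0 gives -343/6.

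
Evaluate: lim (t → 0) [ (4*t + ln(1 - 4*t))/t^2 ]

-8

Direct substitution gives 0/0.
Apply L'Hôpital: lim (4 - 4/(1 - 4*t))/(2*t), still 0/0.
After 2 applications of L'Hôpital's rule the quotient is (-16/(1 - 4*t)^2)/(2); substituting t = 0 gives -8.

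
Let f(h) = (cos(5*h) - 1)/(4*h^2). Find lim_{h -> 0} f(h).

Direct substitution gives 0/0.
Apply L'Hôpital: lim (-5*sin(5*h))/(8*h), still 0/0.
After 2 applications of L'Hôpital's rule the quotient is (-25*cos(5*h))/(8); substituting h = 0 gives -25/8.

-25/8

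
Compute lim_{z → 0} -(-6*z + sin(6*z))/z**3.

36

Direct substitution gives 0/0.
Apply L'Hôpital: lim (6*cos(6*z) - 6)/(-3*z^2), still 0/0.
Apply L'Hôpital: lim (-36*sin(6*z))/(-6*z), still 0/0.
After 3 applications of L'Hôpital's rule the quotient is (-216*cos(6*z))/(-6); substituting z = 0 gives 36.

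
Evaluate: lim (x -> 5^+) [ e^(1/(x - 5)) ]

∞

As x → 5⁺, 1/(x - 5) → +∞, so e^(1/(x - 5)) → ∞.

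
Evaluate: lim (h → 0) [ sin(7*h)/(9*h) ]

7/9

Substitution gives 0/0.
Write it as (7/9)·sin(7h)/(7h); since sin(u)/u → 1, the limit is 7/9.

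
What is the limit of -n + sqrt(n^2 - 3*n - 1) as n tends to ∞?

-3/2

This has the form ∞ − ∞. Multiply and divide by the conjugate √(n^2 - 3*n - 1) + n.
That gives (-3n - 1) / (√(n^2 - 3*n - 1) + n).
Divide numerator and denominator by n: the limit is -3/(2·1) = -3/2.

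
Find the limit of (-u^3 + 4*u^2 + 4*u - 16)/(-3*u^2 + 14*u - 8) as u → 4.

At u = 4 both the top and bottom vanish — a removable singularity. Factoring out (u - 4) from each leaves (4 - u^2)/(2 - 3*u), which at u = 4 equals 6/5.

6/5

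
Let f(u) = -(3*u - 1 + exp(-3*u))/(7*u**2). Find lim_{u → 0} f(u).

Direct substitution gives 0/0.
Apply L'Hôpital: lim (3 - 3*e^(-3*u))/(-14*u), still 0/0.
After 2 applications of L'Hôpital's rule the quotient is (9*e^(-3*u))/(-14); substituting u = 0 gives -9/14.

-9/14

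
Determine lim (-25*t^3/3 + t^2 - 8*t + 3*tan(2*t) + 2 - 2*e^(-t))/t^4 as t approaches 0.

Substitution gives 0/0 (the numerator vanishes to order 4).
Expand each term to order t^4: the coefficient of t^4 in -2·e^(-t) is -1/12 and in 3·tan(2t) is 0.
Lower-order terms cancel with the polynomial part, so the numerator is (-1/12)·t^4 + o(t^4), and the limit is (-1/12)/(1) = -1/12.

-1/12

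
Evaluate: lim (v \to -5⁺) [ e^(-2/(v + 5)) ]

As v → -5⁺, -2/(v + 5) → −∞, so e^(-2/(v + 5)) → 0.

0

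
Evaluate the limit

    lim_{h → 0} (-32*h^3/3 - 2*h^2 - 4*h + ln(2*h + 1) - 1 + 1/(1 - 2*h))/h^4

12

Substitution gives 0/0 (the numerator vanishes to order 4).
Expand each term to order h^4: the coefficient of h^4 in 1/(1 - 2h) is 16 and in ln(1 + 2h) is -4.
Lower-order terms cancel with the polynomial part, so the numerator is (12)·h^4 + o(h^4), and the limit is (12)/(1) = 12.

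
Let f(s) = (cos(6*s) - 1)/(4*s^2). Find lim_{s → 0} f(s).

Direct substitution gives 0/0.
Apply L'Hôpital: lim (-6*sin(6*s))/(8*s), still 0/0.
After 2 applications of L'Hôpital's rule the quotient is (-36*cos(6*s))/(8); substituting s = 0 gives -9/2.

-9/2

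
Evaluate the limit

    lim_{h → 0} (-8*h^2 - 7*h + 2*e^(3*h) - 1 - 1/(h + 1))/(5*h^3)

2

Substitution gives 0/0; apply L'Hôpital's rule 3 times.
After differentiating numerator and denominator 3 times the quotient is (54*e^(3*h) + 6/(h + 1)^4)/(30); at h = 0 this is 2.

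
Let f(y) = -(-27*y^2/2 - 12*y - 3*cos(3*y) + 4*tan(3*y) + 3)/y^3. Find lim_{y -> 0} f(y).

-36

Substitution gives 0/0 (the numerator vanishes to order 3).
Expand each term to order y^3: the coefficient of y^3 in 4·tan(3y) is 36 and in -3·cos(3y) is 0.
Lower-order terms cancel with the polynomial part, so the numerator is (36)·y^3 + o(y^3), and the limit is (36)/(-1) = -36.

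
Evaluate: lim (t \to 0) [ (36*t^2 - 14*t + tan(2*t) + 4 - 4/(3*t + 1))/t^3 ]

Substitution gives 0/0; apply L'Hôpital's rule 3 times.
After differentiating numerator and denominator 3 times the quotient is (48*tan(2*t)^2/cos(2*t)^2 + 16/cos(2*t)^2 + 648/(3*t + 1)^4)/(6); at t = 0 this is 332/3.

332/3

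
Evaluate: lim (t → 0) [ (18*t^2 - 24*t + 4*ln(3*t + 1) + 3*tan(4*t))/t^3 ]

100

Substitution gives 0/0 (the numerator vanishes to order 3).
Expand each term to order t^3: the coefficient of t^3 in 4·ln(1 + 3t) is 36 and in 3·tan(4t) is 64.
Lower-order terms cancel with the polynomial part, so the numerator is (100)·t^3 + o(t^3), and the limit is (100)/(1) = 100.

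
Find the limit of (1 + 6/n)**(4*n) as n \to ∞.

Write it as [(1 + 6/n)^n]^(4) · (1 + 6/n)^(0). The bracketed term tends to e^(6) and the second factor to 1, so the limit is e^(24).

e^(24)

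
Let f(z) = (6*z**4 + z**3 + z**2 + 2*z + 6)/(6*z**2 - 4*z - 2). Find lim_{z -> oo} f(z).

∞

The numerator has higher degree (4 > 2); the quotient behaves like (6/(6))·z^2 for large |z|.
As z → +∞ this diverges to ∞.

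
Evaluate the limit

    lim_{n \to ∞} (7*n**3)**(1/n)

1

Base → ∞ and exponent → 0: an ∞^0 form.
Take logs: (1/n)·ln(7·n^3) = (ln 7 + 3·ln n)/n → 0.
So the limit is e^0 = 1.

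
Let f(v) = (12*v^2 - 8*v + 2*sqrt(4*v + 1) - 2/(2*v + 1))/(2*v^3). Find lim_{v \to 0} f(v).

Substitution gives 0/0; apply L'Hôpital's rule 3 times.
After differentiating numerator and denominator 3 times the quotient is (48/(4*v + 1)^(5/2) + 96/(2*v + 1)^4)/(12); at v = 0 this is 12.

12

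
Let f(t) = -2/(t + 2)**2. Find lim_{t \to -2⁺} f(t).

As t → -2⁺, (t + 2) → 0⁺, so (t + 2)^2 → 0⁺ and -2/(t + 2)^2 → -∞.

-∞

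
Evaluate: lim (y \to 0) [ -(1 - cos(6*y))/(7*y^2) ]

-18/7

Substitution gives 0/0.
Use (1 − cos u)/u² → 1/2 with u = 6y: the limit is 6²/(2·(-7)) = -18/7.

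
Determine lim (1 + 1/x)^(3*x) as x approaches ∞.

Write it as [(1 + 1/x)^x]^(3) · (1 + 1/x)^(0). The bracketed term tends to e^(1) and the second factor to 1, so the limit is e^(3).

e^(3)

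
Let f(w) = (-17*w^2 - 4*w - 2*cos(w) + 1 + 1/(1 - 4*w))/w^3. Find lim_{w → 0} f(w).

64

Substitution gives 0/0; apply L'Hôpital's rule 3 times.
After differentiating numerator and denominator 3 times the quotient is (-2*sin(w) + 384/(4*w - 1)^4)/(6); at w = 0 this is 64.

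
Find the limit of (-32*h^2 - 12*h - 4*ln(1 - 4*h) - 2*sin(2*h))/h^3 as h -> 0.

Substitution gives 0/0; apply L'Hôpital's rule 3 times.
After differentiating numerator and denominator 3 times the quotient is (16*cos(2*h) - 512/(4*h - 1)^3)/(6); at h = 0 this is 88.

88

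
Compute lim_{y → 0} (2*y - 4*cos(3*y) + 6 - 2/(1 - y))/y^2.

16

Substitution gives 0/0 (the numerator vanishes to order 2).
Expand each term to order y^2: the coefficient of y^2 in -4·cos(3y) is 18 and in -2·1/(1 - y) is -2.
Lower-order terms cancel with the polynomial part, so the numerator is (16)·y^2 + o(y^2), and the limit is (16)/(1) = 16.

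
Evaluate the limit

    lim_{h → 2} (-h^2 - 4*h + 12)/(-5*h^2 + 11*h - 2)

Since h = 2 makes numerator and denominator zero, (h - 2) divides both.
Cancelling it gives (-h - 6)/(1 - 5*h); now plug in h = 2 to get 8/9.

8/9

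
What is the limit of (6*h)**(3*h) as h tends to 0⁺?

Base → 0⁺ and exponent → 0⁺: a 0^0 form.
Take logs: 3h·ln(6h). This is 0·(−∞); rewriting as ln(6h)/(1/(3h)) and applying L'Hôpital gives 0.
Hence the limit is e^0 = 1.

1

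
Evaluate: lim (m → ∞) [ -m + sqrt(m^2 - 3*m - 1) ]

-3/2

This has the form ∞ − ∞. Multiply and divide by the conjugate √(m^2 - 3*m - 1) + m.
That gives (-3m - 1) / (√(m^2 - 3*m - 1) + m).
Divide numerator and denominator by m: the limit is -3/(2·1) = -3/2.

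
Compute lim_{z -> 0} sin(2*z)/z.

Substitution gives 0/0.
Write it as (2)·sin(2z)/(2z); since sin(u)/u → 1, the limit is 2.

2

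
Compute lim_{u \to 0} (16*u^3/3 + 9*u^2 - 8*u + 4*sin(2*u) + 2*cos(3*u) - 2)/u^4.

27/4

Substitution gives 0/0; apply L'Hôpital's rule 4 times.
After differentiating numerator and denominator 4 times the quotient is (64*sin(2*u) + 162*cos(3*u))/(24); at u = 0 this is 27/4.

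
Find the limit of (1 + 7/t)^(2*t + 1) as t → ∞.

The base → 1 and the exponent → ∞: a 1^∞ form.
Take logarithms: (2t + 1)·ln(1 + 7/t). Since ln(1+u) ~ u for small u, this behaves like (2t)·(7/t) → 14.
So the limit is e^(14).

e^(14)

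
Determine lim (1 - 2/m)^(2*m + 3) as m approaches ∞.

Let L be the limit and take ln: ln L = lim (2m + 3)·ln(1 - 2/m) = lim (2m + 3)·(-2/m + O(1/m²)) = -4.
Hence L = e^(-4).

e^(-4)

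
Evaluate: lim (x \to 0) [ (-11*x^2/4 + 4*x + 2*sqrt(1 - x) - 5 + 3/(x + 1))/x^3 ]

-25/8

Substitution gives 0/0; apply L'Hôpital's rule 3 times.
After differentiating numerator and denominator 3 times the quotient is (-18/(x + 1)^4 - 3/(4*(1 - x)^(5/2)))/(6); at x = 0 this is -25/8.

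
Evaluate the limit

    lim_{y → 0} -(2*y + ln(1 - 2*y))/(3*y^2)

2/3

Direct substitution gives 0/0.
Apply L'Hôpital: lim (2 - 2/(1 - 2*y))/(-6*y), still 0/0.
After 2 applications of L'Hôpital's rule the quotient is (-4/(1 - 2*y)^2)/(-6); substituting y = 0 gives 2/3.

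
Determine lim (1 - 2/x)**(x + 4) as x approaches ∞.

Write it as [(1 - 2/x)^x]^(1) · (1 - 2/x)^(4). The bracketed term tends to e^(-2) and the second factor to 1, so the limit is e^(-2).

e^(-2)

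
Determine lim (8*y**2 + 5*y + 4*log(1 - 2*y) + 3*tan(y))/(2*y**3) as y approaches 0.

Substitution gives 0/0 (the numerator vanishes to order 3).
Expand each term to order y^3: the coefficient of y^3 in 3·tan(y) is 1 and in 4·ln(1 - 2y) is -32/3.
Lower-order terms cancel with the polynomial part, so the numerator is (-29/3)·y^3 + o(y^3), and the limit is (-29/3)/(2) = -29/6.

-29/6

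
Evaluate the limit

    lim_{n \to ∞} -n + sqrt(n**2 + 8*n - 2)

An ∞ − ∞ form. Rationalising with the conjugate, the difference becomes (8n - 2) / (√(n^2 + 8*n - 2) + n).
For large n the denominator behaves like 2·n, so the quotient tends to 8/2 = 4.

4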